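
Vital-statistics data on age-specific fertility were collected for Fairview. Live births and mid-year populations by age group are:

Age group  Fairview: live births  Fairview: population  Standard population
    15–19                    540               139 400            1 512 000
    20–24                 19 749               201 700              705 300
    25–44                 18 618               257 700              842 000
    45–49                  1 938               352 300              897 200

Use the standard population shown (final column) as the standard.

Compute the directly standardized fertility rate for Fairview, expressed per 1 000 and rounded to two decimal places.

35.56

Age-specific rates per 1 000 for Fairview: 3.874, 97.913, 72.247, 5.501.
Standard total = 3 956 500; weights = 0.3822, 0.1783, 0.2128, 0.2268.
Standardized rate: 0.3822×3.874 + 0.1783×97.913 + 0.2128×72.247 + 0.2268×5.501 = 35.5572 per 1 000.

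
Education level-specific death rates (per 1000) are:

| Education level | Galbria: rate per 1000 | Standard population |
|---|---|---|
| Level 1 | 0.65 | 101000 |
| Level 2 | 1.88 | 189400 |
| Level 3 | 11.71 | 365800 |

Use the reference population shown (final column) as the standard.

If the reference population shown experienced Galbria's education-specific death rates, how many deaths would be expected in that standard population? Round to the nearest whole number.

Expected deaths = Σ (standard pop × education-specific rate ÷ 1000)
= 101000×0.65/1000 + 189400×1.88/1000 + 365800×11.71/1000
= 65.65 + 356.07 + 4283.52 = 4705.24.

4705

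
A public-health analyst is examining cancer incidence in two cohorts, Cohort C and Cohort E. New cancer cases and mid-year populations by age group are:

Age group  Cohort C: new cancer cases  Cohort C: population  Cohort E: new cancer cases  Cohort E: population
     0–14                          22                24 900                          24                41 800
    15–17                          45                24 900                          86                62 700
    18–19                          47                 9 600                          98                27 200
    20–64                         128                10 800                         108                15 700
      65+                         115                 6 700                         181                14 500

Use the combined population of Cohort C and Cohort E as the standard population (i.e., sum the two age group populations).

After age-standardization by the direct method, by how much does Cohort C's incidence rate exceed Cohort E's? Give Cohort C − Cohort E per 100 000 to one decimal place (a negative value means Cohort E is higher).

Age-specific rates per 100 000 for Cohort C: 88.35, 180.72, 489.58, 1185.19, 1716.42.
For Cohort E: 57.42, 137.16, 360.29, 687.90, 1248.28.
Combined standard total = 238 800; weights = 0.2793, 0.3668, 0.1541, 0.1110, 0.0888.
Cohort C: 0.2793×88.35 + 0.3668×180.72 + 0.1541×489.58 + 0.1110×1185.19 + 0.0888×1716.42 = 450.3209 per 100 000.
Cohort E: 0.2793×57.42 + 0.3668×137.16 + 0.1541×360.29 + 0.1110×687.90 + 0.0888×1248.28 = 309.0308 per 100 000.
Difference = 450.3209 − 309.0308 = 141.2901.

141.3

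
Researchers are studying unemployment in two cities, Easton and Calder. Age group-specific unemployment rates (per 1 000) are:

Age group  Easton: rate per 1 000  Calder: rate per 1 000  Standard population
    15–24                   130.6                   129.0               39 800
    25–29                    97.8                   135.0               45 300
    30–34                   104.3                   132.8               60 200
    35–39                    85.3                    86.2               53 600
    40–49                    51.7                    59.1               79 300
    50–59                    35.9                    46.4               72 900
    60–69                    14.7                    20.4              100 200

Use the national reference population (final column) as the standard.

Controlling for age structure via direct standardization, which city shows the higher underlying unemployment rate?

Standard total = 451 300; weights = 0.0882, 0.1004, 0.1334, 0.1188, 0.1757, 0.1615, 0.2220.
Easton: 0.0882×130.6 + 0.1004×97.8 + 0.1334×104.3 + 0.1188×85.3 + 0.1757×51.7 + 0.1615×35.9 + 0.2220×14.7 = 63.5254 per 1 000.
Calder: 0.0882×129.0 + 0.1004×135.0 + 0.1334×132.8 + 0.1188×86.2 + 0.1757×59.1 + 0.1615×46.4 + 0.2220×20.4 = 75.2888 per 1 000.

Calder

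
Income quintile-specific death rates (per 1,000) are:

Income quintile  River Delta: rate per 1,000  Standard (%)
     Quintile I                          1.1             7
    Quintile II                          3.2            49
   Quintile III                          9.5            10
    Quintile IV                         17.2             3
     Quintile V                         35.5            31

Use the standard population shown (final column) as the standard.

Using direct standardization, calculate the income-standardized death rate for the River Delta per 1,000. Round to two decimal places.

14.12

Standard weights: 0.07, 0.49, 0.10, 0.03, 0.31.
Standardized rate: 0.0700×1.1 + 0.4900×3.2 + 0.1000×9.5 + 0.0300×17.2 + 0.3100×35.5 = 14.1160 per 1,000.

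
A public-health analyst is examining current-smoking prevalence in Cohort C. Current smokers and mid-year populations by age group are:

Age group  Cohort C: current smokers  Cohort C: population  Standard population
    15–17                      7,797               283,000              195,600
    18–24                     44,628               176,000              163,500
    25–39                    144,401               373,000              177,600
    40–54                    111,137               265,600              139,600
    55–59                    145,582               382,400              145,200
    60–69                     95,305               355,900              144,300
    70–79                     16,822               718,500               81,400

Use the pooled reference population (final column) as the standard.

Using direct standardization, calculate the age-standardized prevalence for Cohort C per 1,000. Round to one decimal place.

Age-specific rates per 1,000 for Cohort C: 27.551, 253.568, 387.134, 418.438, 380.706, 267.786, 23.413.
Standard total = 1,047,200; weights = 0.1868, 0.1561, 0.1696, 0.1333, 0.1387, 0.1378, 0.0777.
Standardized rate: 0.1868×27.551 + 0.1561×253.568 + 0.1696×387.134 + 0.1333×418.438 + 0.1387×380.706 + 0.1378×267.786 + 0.0777×23.413 = 257.6796 per 1,000.

257.7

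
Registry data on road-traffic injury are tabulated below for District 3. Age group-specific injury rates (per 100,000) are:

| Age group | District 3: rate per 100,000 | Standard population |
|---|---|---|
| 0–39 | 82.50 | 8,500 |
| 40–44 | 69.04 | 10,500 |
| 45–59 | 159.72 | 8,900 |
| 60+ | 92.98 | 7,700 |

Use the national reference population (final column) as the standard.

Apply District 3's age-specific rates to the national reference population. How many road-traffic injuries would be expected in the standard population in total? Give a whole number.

Expected road-traffic injuries = Σ (standard pop × age-specific rate ÷ 100,000)
= 8,500×82.50/100,000 + 10,500×69.04/100,000 + 8,900×159.72/100,000 + 7,700×92.98/100,000
= 7.01 + 7.25 + 14.22 + 7.16 = 35.64.

36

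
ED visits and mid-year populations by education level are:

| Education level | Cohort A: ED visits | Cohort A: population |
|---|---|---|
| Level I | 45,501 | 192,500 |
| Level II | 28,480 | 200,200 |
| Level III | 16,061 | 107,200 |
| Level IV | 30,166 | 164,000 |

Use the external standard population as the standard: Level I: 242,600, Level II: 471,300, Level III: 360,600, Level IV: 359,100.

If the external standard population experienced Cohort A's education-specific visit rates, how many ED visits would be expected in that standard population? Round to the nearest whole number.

244468

Education-specific rates per 1,000 for Cohort A: 236.369, 142.258, 149.823, 183.939.
Expected ED visits = Σ (standard pop × education-specific rate ÷ 1,000)
= 242,600×236.369/1,000 + 471,300×142.258/1,000 + 360,600×149.823/1,000 + 359,100×183.939/1,000
= 57343.08 + 67046.07 + 54026.09 + 66052.50 = 244467.74.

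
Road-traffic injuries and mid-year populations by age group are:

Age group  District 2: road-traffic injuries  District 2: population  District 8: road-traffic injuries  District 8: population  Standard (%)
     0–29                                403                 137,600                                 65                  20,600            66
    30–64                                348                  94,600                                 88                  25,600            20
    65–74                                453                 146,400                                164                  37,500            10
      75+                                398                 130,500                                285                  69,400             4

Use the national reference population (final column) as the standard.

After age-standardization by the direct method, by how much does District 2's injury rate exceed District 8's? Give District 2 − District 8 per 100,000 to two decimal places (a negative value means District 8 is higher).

Age-specific rates per 100,000 for District 2: 292.88, 367.86, 309.43, 304.98.
For District 8: 315.53, 343.75, 437.33, 410.66.
Standard weights: 0.66, 0.20, 0.10, 0.04.
District 2: 0.6600×292.88 + 0.2000×367.86 + 0.1000×309.43 + 0.0400×304.98 = 310.0142 per 100,000.
District 8: 0.6600×315.53 + 0.2000×343.75 + 0.1000×437.33 + 0.0400×410.66 = 337.1623 per 100,000.
Difference = 310.0142 − 337.1623 = -27.1481.

-27.15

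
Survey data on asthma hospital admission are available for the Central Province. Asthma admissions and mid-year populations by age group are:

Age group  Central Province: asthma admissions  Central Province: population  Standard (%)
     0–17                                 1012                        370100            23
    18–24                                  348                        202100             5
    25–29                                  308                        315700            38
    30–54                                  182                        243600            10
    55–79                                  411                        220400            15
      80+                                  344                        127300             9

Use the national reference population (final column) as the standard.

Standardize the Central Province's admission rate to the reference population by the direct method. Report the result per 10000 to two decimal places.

16.83

Age-specific rates per 10000 for the Central Province: 27.34, 17.22, 9.76, 7.47, 18.65, 27.02.
Standard weights: 0.23, 0.05, 0.38, 0.10, 0.15, 0.09.
Standardized rate: 0.2300×27.34 + 0.0500×17.22 + 0.3800×9.76 + 0.1000×7.47 + 0.1500×18.65 + 0.0900×27.02 = 16.8338 per 10000.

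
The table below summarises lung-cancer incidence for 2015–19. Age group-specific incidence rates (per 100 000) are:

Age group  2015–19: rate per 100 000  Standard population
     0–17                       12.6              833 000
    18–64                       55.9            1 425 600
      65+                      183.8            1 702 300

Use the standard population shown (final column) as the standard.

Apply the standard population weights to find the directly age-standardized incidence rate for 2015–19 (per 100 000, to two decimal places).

101.76

Standard total = 3 960 900; weights = 0.2103, 0.3599, 0.4298.
Standardized rate: 0.2103×12.6 + 0.3599×55.9 + 0.4298×183.8 = 101.7621 per 100 000.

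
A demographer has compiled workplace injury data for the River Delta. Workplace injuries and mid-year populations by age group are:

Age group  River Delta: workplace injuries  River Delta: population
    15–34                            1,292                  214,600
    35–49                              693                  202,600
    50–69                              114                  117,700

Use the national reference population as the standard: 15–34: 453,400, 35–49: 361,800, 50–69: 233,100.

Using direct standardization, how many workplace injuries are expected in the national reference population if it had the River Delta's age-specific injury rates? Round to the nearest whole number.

4193

Age-specific rates per 10,000 for the River Delta: 60.21, 34.21, 9.69.
Expected workplace injuries = Σ (standard pop × age-specific rate ÷ 10,000)
= 453,400×60.21/10,000 + 361,800×34.21/10,000 + 233,100×9.69/10,000
= 2729.70 + 1237.55 + 225.77 = 4193.02.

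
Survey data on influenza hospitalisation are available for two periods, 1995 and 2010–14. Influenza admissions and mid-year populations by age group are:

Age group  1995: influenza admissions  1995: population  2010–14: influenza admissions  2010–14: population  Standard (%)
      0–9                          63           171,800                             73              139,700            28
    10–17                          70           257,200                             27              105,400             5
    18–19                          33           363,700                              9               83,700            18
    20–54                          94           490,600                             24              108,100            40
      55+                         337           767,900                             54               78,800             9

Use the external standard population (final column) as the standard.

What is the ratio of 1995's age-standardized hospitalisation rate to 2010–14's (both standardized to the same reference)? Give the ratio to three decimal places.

Age-specific rates per 100,000 for 1995: 36.67, 27.22, 9.07, 19.16, 43.89.
For 2010–14: 52.25, 25.62, 10.75, 22.20, 68.53.
Standard weights: 0.28, 0.05, 0.18, 0.40, 0.09.
1995: 0.2800×36.67 + 0.0500×27.22 + 0.1800×9.07 + 0.4000×19.16 + 0.0900×43.89 = 24.8756 per 100,000.
2010–14: 0.2800×52.25 + 0.0500×25.62 + 0.1800×10.75 + 0.4000×22.20 + 0.0900×68.53 = 32.8959 per 100,000.
Ratio = 24.8756 ÷ 32.8959 = 0.75619.

0.756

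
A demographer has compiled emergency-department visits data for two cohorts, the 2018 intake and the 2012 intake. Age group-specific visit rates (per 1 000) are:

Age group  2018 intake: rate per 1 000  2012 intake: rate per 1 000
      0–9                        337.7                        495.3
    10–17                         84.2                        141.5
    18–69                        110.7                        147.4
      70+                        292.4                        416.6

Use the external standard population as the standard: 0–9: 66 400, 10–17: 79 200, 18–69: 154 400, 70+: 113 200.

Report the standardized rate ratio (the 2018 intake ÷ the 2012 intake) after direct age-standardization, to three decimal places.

0.695

Standard total = 413 200; weights = 0.1607, 0.1917, 0.3737, 0.2740.
The 2018 intake: 0.1607×337.7 + 0.1917×84.2 + 0.3737×110.7 + 0.2740×292.4 = 191.8773 per 1 000.
The 2012 intake: 0.1607×495.3 + 0.1917×141.5 + 0.3737×147.4 + 0.2740×416.6 = 275.9255 per 1 000.
Ratio = 191.8773 ÷ 275.9255 = 0.69540.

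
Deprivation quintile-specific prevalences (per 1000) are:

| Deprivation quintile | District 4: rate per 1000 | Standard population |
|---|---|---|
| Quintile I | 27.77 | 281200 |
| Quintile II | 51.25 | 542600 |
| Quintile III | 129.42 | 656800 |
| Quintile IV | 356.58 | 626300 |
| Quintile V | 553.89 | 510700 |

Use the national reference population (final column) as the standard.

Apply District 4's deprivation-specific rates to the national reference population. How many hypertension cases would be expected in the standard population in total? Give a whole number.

Expected hypertension cases = Σ (standard pop × deprivation-specific rate ÷ 1000)
= 281200×27.77/1000 + 542600×51.25/1000 + 656800×129.42/1000 + 626300×356.58/1000 + 510700×553.89/1000
= 7808.92 + 27808.25 + 85003.06 + 223326.05 + 282871.62 = 626817.91.

626818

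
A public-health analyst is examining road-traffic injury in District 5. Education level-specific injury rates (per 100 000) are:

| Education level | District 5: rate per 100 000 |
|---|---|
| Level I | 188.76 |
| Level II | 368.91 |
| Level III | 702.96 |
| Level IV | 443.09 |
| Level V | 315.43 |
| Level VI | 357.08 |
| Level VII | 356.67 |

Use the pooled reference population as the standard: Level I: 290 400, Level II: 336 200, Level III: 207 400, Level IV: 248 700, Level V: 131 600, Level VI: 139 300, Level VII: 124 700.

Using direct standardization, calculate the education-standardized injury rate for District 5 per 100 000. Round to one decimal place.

Standard total = 1 478 300; weights = 0.1964, 0.2274, 0.1403, 0.1682, 0.0890, 0.0942, 0.0844.
Standardized rate: 0.1964×188.76 + 0.2274×368.91 + 0.1403×702.96 + 0.1682×443.09 + 0.0890×315.43 + 0.0942×357.08 + 0.0844×356.67 = 385.9585 per 100 000.

386.0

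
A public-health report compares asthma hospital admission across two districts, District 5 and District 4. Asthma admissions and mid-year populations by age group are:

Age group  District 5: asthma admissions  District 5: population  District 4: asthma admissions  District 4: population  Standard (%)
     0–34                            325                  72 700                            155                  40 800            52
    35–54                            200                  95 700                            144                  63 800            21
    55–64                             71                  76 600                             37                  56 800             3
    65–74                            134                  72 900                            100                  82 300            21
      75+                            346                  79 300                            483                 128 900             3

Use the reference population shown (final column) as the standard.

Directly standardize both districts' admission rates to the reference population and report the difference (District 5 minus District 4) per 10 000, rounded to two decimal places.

Age-specific rates per 10 000 for District 5: 44.70, 20.90, 9.27, 18.38, 43.63.
For District 4: 37.99, 22.57, 6.51, 12.15, 37.47.
Standard weights: 0.52, 0.21, 0.03, 0.21, 0.03.
District 5: 0.5200×44.70 + 0.2100×20.90 + 0.0300×9.27 + 0.2100×18.38 + 0.0300×43.63 = 33.0820 per 10 000.
District 4: 0.5200×37.99 + 0.2100×22.57 + 0.0300×6.51 + 0.2100×12.15 + 0.0300×37.47 = 28.3659 per 10 000.
Difference = 33.0820 − 28.3659 = 4.7161.

4.72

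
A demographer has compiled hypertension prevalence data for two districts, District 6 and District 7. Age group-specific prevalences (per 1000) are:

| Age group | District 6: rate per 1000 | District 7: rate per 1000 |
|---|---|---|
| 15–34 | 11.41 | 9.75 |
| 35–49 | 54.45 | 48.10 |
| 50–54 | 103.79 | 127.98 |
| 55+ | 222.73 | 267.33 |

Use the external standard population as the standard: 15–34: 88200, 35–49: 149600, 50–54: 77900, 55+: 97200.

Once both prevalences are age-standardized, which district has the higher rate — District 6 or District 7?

Standard total = 412900; weights = 0.2136, 0.3623, 0.1887, 0.2354.
District 6: 0.2136×11.41 + 0.3623×54.45 + 0.1887×103.79 + 0.2354×222.73 = 94.1794 per 1000.
District 7: 0.2136×9.75 + 0.3623×48.10 + 0.1887×127.98 + 0.2354×267.33 = 106.5871 per 1000.

District 7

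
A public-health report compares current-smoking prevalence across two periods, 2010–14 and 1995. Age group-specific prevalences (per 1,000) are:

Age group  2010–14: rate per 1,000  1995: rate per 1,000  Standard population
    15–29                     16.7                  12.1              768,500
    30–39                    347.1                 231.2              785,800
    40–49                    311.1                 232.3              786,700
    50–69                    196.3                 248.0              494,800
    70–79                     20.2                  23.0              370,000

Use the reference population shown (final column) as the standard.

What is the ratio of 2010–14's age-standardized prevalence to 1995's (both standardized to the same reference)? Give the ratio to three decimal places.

Standard total = 3,205,800; weights = 0.2397, 0.2451, 0.2454, 0.1543, 0.1154.
2010–14: 0.2397×16.7 + 0.2451×347.1 + 0.2454×311.1 + 0.1543×196.3 + 0.1154×20.2 = 198.0569 per 1,000.
1995: 0.2397×12.1 + 0.2451×231.2 + 0.2454×232.3 + 0.1543×248.0 + 0.1154×23.0 = 157.5103 per 1,000.
Ratio = 198.0569 ÷ 157.5103 = 1.25742.

1.257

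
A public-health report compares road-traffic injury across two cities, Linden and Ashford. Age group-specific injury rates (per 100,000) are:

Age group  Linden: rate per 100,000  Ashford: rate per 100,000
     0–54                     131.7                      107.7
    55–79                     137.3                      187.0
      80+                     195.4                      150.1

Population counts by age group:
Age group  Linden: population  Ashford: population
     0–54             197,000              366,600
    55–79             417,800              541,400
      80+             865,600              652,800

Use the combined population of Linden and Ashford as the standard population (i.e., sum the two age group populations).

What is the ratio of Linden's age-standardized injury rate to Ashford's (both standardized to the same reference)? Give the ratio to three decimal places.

1.074

Combined standard total = 3,041,200; weights = 0.1853, 0.3154, 0.4993.
Linden: 0.1853×131.7 + 0.3154×137.3 + 0.4993×195.4 = 165.2702 per 100,000.
Ashford: 0.1853×107.7 + 0.3154×187.0 + 0.4993×150.1 = 153.8807 per 100,000.
Ratio = 165.2702 ÷ 153.8807 = 1.07401.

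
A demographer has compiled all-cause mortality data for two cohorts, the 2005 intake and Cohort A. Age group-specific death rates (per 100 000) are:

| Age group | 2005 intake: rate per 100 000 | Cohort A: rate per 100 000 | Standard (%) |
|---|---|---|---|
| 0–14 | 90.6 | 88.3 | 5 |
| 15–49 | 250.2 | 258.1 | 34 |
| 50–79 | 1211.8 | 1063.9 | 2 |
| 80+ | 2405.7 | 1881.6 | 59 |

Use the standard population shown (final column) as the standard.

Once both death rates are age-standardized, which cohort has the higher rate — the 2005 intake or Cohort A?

2005 intake

Standard weights: 0.05, 0.34, 0.02, 0.59.
The 2005 intake: 0.0500×90.6 + 0.3400×250.2 + 0.0200×1211.8 + 0.5900×2405.7 = 1533.1970 per 100 000.
Cohort A: 0.0500×88.3 + 0.3400×258.1 + 0.0200×1063.9 + 0.5900×1881.6 = 1223.5910 per 100 000.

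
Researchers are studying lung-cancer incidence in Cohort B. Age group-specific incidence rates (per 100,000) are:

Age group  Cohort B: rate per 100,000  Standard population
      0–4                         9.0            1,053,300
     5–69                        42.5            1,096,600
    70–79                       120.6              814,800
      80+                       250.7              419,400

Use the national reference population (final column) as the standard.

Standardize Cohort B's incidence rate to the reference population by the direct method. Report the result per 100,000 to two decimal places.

Standard total = 3,384,100; weights = 0.3112, 0.3240, 0.2408, 0.1239.
Standardized rate: 0.3112×9.0 + 0.3240×42.5 + 0.2408×120.6 + 0.1239×250.7 = 76.6803 per 100,000.

76.68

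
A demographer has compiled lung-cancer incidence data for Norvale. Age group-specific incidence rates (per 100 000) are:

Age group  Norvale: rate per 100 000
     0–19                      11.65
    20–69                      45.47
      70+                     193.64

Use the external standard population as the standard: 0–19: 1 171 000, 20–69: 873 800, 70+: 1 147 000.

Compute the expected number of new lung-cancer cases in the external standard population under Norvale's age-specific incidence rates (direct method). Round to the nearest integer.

2755

Expected new lung-cancer cases = Σ (standard pop × age-specific rate ÷ 100 000)
= 1 171 000×11.65/100 000 + 873 800×45.47/100 000 + 1 147 000×193.64/100 000
= 136.42 + 397.32 + 2221.05 = 2754.79.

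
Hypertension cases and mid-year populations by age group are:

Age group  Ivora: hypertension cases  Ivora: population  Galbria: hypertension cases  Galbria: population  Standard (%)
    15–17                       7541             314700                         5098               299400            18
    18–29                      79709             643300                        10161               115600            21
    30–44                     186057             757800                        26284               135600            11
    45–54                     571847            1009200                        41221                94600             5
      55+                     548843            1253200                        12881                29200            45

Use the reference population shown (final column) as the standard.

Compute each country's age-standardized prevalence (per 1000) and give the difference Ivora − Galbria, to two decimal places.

Age-specific rates per 1000 for Ivora: 23.963, 123.906, 245.523, 566.634, 437.953.
For Galbria: 17.027, 87.898, 193.835, 435.740, 441.130.
Standard weights: 0.18, 0.21, 0.11, 0.05, 0.45.
Ivora: 0.1800×23.963 + 0.2100×123.906 + 0.1100×245.523 + 0.0500×566.634 + 0.4500×437.953 = 282.7517 per 1000.
Galbria: 0.1800×17.027 + 0.2100×87.898 + 0.1100×193.835 + 0.0500×435.740 + 0.4500×441.130 = 263.1409 per 1000.
Difference = 282.7517 − 263.1409 = 19.6109.

19.61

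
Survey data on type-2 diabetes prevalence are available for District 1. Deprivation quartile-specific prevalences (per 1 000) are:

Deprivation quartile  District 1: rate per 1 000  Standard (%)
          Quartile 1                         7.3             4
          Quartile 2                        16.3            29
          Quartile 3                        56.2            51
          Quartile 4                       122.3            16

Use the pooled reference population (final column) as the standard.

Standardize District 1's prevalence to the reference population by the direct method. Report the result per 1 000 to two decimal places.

Standard weights: 0.04, 0.29, 0.51, 0.16.
Standardized rate: 0.0400×7.3 + 0.2900×16.3 + 0.5100×56.2 + 0.1600×122.3 = 53.2490 per 1 000.

53.25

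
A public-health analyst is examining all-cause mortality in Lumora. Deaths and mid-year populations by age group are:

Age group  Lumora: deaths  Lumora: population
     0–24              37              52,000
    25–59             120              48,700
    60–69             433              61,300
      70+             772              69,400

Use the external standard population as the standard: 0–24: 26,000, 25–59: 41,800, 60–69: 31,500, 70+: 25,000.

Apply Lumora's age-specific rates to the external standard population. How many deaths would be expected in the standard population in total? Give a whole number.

Age-specific rates per 1,000 for Lumora: 0.712, 2.464, 7.064, 11.124.
Expected deaths = Σ (standard pop × age-specific rate ÷ 1,000)
= 26,000×0.712/1,000 + 41,800×2.464/1,000 + 31,500×7.064/1,000 + 25,000×11.124/1,000
= 18.50 + 103.00 + 222.50 + 278.10 = 622.10.

622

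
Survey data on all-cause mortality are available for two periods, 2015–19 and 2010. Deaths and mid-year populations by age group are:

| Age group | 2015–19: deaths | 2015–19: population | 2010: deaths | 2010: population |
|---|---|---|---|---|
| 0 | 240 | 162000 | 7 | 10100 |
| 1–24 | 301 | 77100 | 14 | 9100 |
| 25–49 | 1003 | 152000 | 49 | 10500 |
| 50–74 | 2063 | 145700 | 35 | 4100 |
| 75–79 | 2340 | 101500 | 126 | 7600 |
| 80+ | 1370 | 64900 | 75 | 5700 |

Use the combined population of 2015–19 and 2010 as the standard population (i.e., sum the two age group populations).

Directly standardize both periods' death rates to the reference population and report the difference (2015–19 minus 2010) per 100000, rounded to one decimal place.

Age-specific rates per 100000 for 2015–19: 148.15, 390.40, 659.87, 1415.92, 2305.42, 2110.94.
For 2010: 69.31, 153.85, 466.67, 853.66, 1657.89, 1315.79.
Combined standard total = 750300; weights = 0.2294, 0.1149, 0.2166, 0.1997, 0.1454, 0.0941.
2015–19: 0.2294×148.15 + 0.1149×390.40 + 0.2166×659.87 + 0.1997×1415.92 + 0.1454×2305.42 + 0.0941×2110.94 = 1038.2999 per 100000.
2010: 0.2294×69.31 + 0.1149×153.85 + 0.2166×466.67 + 0.1997×853.66 + 0.1454×1657.89 + 0.0941×1315.79 = 669.9609 per 100000.
Difference = 1038.2999 − 669.9609 = 368.3389.

368.3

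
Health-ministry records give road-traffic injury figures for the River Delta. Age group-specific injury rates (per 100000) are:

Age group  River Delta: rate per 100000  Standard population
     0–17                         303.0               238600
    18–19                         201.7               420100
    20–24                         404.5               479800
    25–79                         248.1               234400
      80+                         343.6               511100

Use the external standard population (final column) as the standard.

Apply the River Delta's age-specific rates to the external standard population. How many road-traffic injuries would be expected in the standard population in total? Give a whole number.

5849

Expected road-traffic injuries = Σ (standard pop × age-specific rate ÷ 100000)
= 238600×303.0/100000 + 420100×201.7/100000 + 479800×404.5/100000 + 234400×248.1/100000 + 511100×343.6/100000
= 722.96 + 847.34 + 1940.79 + 581.55 + 1756.14 = 5848.78.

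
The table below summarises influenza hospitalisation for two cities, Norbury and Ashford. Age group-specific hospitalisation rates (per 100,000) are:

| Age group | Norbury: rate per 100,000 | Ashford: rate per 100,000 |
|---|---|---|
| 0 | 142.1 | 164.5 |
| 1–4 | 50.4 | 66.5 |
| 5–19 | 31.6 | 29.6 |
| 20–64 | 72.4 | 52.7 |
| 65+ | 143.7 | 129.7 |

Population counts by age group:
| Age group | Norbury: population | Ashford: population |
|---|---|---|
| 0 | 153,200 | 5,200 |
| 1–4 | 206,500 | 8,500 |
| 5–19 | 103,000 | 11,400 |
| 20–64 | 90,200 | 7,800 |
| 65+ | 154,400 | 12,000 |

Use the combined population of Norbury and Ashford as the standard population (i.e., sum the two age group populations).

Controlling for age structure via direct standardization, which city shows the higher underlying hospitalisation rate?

Combined standard total = 752,200; weights = 0.2106, 0.2858, 0.1521, 0.1303, 0.2212.
Norbury: 0.2106×142.1 + 0.2858×50.4 + 0.1521×31.6 + 0.1303×72.4 + 0.2212×143.7 = 90.3570 per 100,000.
Ashford: 0.2106×164.5 + 0.2858×66.5 + 0.1521×29.6 + 0.1303×52.7 + 0.2212×129.7 = 93.7081 per 100,000.
The crude rates (90.70 vs 82.97) would put Norbury higher, but that reflects its age composition; once standardized to a common age structure, Ashford has the higher underlying rate.

Ashford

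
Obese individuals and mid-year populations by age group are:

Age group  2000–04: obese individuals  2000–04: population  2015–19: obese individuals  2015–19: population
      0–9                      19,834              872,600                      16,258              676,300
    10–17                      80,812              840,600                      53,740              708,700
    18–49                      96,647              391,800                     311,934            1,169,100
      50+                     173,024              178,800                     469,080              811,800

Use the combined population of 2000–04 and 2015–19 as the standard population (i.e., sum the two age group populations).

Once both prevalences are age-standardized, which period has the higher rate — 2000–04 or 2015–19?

Age-specific rates per 1,000 for 2000–04: 22.730, 96.136, 246.674, 967.696.
For 2015–19: 24.040, 75.829, 266.815, 577.827.
Combined standard total = 5,649,700; weights = 0.2742, 0.2742, 0.2763, 0.1753.
2000–04: 0.2742×22.730 + 0.2742×96.136 + 0.2763×246.674 + 0.1753×967.696 = 270.4185 per 1,000.
2015–19: 0.2742×24.040 + 0.2742×75.829 + 0.2763×266.815 + 0.1753×577.827 = 202.4151 per 1,000.
The crude rates (162.15 vs 252.83) would put 2015–19 higher, but that reflects its age composition; once standardized to a common age structure, 2000–04 has the higher underlying rate.

2000–04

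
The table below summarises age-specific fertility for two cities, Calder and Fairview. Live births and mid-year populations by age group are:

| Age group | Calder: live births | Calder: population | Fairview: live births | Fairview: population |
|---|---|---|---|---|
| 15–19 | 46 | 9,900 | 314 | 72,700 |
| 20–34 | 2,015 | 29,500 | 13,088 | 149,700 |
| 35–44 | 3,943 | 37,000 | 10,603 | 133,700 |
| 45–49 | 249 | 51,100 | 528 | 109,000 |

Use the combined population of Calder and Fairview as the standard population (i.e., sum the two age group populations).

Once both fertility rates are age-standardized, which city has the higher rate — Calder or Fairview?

Calder

Age-specific rates per 1,000 for Calder: 4.646, 68.305, 106.568, 4.873.
For Fairview: 4.319, 87.428, 79.304, 4.844.
Combined standard total = 592,600; weights = 0.1394, 0.3024, 0.2881, 0.2702.
Calder: 0.1394×4.646 + 0.3024×68.305 + 0.2881×106.568 + 0.2702×4.873 = 53.3164 per 1,000.
Fairview: 0.1394×4.319 + 0.3024×87.428 + 0.2881×79.304 + 0.2702×4.844 = 51.1925 per 1,000.
The crude rates (49.04 vs 52.75) would put Fairview higher, but that reflects its age composition; once standardized to a common age structure, Calder has the higher underlying rate.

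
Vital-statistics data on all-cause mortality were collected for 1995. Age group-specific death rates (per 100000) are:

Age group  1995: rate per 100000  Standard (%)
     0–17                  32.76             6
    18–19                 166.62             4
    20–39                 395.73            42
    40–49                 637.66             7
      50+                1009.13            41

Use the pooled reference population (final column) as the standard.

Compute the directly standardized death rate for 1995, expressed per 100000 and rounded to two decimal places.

Standard weights: 0.06, 0.04, 0.42, 0.07, 0.41.
Standardized rate: 0.0600×32.76 + 0.0400×166.62 + 0.4200×395.73 + 0.0700×637.66 + 0.4100×1009.13 = 633.2165 per 100000.

633.22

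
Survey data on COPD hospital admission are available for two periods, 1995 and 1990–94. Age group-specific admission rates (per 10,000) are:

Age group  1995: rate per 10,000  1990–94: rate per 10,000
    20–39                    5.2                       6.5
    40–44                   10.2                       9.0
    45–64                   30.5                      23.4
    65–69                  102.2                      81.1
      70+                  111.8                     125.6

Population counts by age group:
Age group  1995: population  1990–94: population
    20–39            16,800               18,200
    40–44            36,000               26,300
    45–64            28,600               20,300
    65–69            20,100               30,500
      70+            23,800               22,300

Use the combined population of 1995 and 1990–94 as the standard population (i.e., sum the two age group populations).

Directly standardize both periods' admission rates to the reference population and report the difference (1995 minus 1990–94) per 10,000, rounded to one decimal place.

3.3

Combined standard total = 242,900; weights = 0.1441, 0.2565, 0.2013, 0.2083, 0.1898.
1995: 0.1441×5.2 + 0.2565×10.2 + 0.2013×30.5 + 0.2083×102.2 + 0.1898×111.8 = 52.0140 per 10,000.
1990–94: 0.1441×6.5 + 0.2565×9.0 + 0.2013×23.4 + 0.2083×81.1 + 0.1898×125.6 = 48.6879 per 10,000.
Difference = 52.0140 − 48.6879 = 3.3262.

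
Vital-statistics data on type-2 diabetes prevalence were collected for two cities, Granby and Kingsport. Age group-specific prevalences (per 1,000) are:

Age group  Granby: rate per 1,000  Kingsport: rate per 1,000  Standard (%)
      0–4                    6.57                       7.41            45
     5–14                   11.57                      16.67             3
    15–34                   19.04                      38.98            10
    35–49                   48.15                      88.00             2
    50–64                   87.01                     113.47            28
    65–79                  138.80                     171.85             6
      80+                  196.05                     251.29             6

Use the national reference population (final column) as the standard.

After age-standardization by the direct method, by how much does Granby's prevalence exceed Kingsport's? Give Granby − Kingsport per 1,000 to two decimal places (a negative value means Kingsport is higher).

-16.03

Standard weights: 0.45, 0.03, 0.10, 0.02, 0.28, 0.06, 0.06.
Granby: 0.4500×6.57 + 0.0300×11.57 + 0.1000×19.04 + 0.0200×48.15 + 0.2800×87.01 + 0.0600×138.80 + 0.0600×196.05 = 50.6244 per 1,000.
Kingsport: 0.4500×7.41 + 0.0300×16.67 + 0.1000×38.98 + 0.0200×88.00 + 0.2800×113.47 + 0.0600×171.85 + 0.0600×251.29 = 66.6526 per 1,000.
Difference = 50.6244 − 66.6526 = -16.0282.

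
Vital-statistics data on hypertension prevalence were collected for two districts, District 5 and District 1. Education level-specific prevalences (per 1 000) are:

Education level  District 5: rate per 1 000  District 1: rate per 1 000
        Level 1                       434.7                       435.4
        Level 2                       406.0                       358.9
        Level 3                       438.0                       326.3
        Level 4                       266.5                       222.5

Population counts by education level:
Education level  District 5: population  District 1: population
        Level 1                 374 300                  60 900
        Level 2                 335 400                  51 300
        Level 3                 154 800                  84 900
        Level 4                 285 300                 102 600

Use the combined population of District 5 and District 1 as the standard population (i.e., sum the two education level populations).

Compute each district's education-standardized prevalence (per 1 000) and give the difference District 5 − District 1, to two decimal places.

Combined standard total = 1 449 500; weights = 0.3002, 0.2668, 0.1654, 0.2676.
District 5: 0.3002×434.7 + 0.2668×406.0 + 0.1654×438.0 + 0.2676×266.5 = 382.5772 per 1 000.
District 1: 0.3002×435.4 + 0.2668×358.9 + 0.1654×326.3 + 0.2676×222.5 = 339.9756 per 1 000.
Difference = 382.5772 − 339.9756 = 42.6016.

42.60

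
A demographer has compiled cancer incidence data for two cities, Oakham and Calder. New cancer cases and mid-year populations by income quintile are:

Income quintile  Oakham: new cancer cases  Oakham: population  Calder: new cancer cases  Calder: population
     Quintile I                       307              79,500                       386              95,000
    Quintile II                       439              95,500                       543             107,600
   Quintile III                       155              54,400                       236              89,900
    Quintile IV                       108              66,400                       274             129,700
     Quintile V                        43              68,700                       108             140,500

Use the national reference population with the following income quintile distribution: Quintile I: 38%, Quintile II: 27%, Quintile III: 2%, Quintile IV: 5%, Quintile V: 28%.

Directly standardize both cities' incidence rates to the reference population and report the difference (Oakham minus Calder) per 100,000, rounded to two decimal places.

Income-specific rates per 100,000 for Oakham: 386.16, 459.69, 284.93, 162.65, 62.59.
For Calder: 406.32, 504.65, 262.51, 211.26, 76.87.
Standard weights: 0.38, 0.27, 0.02, 0.05, 0.28.
Oakham: 0.3800×386.16 + 0.2700×459.69 + 0.0200×284.93 + 0.0500×162.65 + 0.2800×62.59 = 302.2139 per 100,000.
Calder: 0.3800×406.32 + 0.2700×504.65 + 0.0200×262.51 + 0.0500×211.26 + 0.2800×76.87 = 327.9909 per 100,000.
Difference = 302.2139 − 327.9909 = -25.7770.

-25.78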